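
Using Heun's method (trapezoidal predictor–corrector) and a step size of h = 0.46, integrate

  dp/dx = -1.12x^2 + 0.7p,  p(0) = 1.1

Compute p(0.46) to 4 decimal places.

1.4567

Heun: k1 = f(x_n, p_n); k2 = f(x_n + h, p_n + h·k1); p_{n+1} = p_n + (h/2)·(k1 + k2).
x=0.000000, p=1.100000:
  k1 = f(0.000000, 1.100000) = 0.770000
  k2 = f(0.460000, 1.454200) = 0.780948
  p ← 1.100000 + (0.46/2)·(0.770000 + 0.780948) = 1.456718
p(0.46) ≈ 1.4567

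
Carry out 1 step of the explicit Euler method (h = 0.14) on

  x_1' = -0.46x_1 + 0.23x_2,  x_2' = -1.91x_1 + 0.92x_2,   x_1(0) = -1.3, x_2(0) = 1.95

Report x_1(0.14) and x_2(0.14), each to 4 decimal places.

Euler on (x_1,x_2): x_1_{n+1} = x_1_n + h·x_1', x_2_{n+1} = x_2_n + h·x_2'.
0.000000: (-1.300000, 1.950000); f=(1.046500, 4.277000) → (-1.153490, 2.548780)
(x_1(0.14), x_2(0.14)) ≈ (-1.1535, 2.5488)

-1.1535, 2.5488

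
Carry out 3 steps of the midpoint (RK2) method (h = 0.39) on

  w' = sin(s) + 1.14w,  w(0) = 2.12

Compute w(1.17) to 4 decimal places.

Midpoint: k1 = f(s_n, w_n); k2 = f(s_n + h/2, w_n + (h/2)·k1); w_{n+1} = w_n + h·k2.
s=0.000000, w=2.120000:
  k1 = f(0.000000, 2.120000) = 2.416800
  k2 = f(0.195000, 2.591276) = 3.147821
  w ← 2.120000 + 0.39·3.147821 = 3.347650
s=0.390000, w=3.347650:
  k1 = f(0.390000, 3.347650) = 4.196510
  k2 = f(0.585000, 4.165970) = 5.301405
  w ← 3.347650 + 0.39·5.301405 = 5.415198
s=0.780000, w=5.415198:
  k1 = f(0.780000, 5.415198) = 6.876605
  k2 = f(0.975000, 6.756136) = 8.529697
  w ← 5.415198 + 0.39·8.529697 = 8.741780
w(1.17) ≈ 8.7418

8.7418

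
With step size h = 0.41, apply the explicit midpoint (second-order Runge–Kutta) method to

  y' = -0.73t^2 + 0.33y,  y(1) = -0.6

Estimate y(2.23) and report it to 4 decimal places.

-3.7290

Midpoint: k1 = f(t_n, y_n); k2 = f(t_n + h/2, y_n + (h/2)·k1); y_{n+1} = y_n + h·k2.
t=1.000000, y=-0.600000:
  k1 = f(1.000000, -0.600000) = -0.928000
  k2 = f(1.205000, -0.790240) = -1.320757
  y ← -0.600000 + 0.41·(-1.320757) = -1.141511
t=1.410000, y=-1.141511:
  k1 = f(1.410000, -1.141511) = -1.828011
  k2 = f(1.615000, -1.516253) = -2.404368
  y ← -1.141511 + 0.41·(-2.404368) = -2.127301
t=1.820000, y=-2.127301:
  k1 = f(1.820000, -2.127301) = -3.120061
  k2 = f(2.025000, -2.766914) = -3.906538
  y ← -2.127301 + 0.41·(-3.906538) = -3.728982
y(2.23) ≈ -3.7290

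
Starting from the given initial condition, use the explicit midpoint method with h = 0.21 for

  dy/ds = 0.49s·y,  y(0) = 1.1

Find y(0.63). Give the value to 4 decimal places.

Midpoint: k1 = f(s_n, y_n); k2 = f(s_n + h/2, y_n + (h/2)·k1); y_{n+1} = y_n + h·k2.
s=0.000000, y=1.100000:
  k1 = f(0.000000, 1.100000) = 0.000000
  k2 = f(0.105000, 1.100000) = 0.056595
  y ← 1.100000 + 0.21·0.056595 = 1.111885
s=0.210000, y=1.111885:
  k1 = f(0.210000, 1.111885) = 0.114413
  k2 = f(0.315000, 1.123898) = 0.173474
  y ← 1.111885 + 0.21·0.173474 = 1.148314
s=0.420000, y=1.148314:
  k1 = f(0.420000, 1.148314) = 0.236323
  k2 = f(0.525000, 1.173128) = 0.301787
  y ← 1.148314 + 0.21·0.301787 = 1.211690
y(0.63) ≈ 1.2117

1.2117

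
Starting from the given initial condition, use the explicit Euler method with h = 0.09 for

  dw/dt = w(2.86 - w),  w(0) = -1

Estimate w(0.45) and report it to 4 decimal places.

-6.3863

Euler: w_{n+1} = w_n + h·f(t_n, w_n).
t=0.000000, w=-1.000000: f=-3.860000 → w ← -1.000000 + 0.09·(-3.860000) = -1.347400
t=0.090000, w=-1.347400: f=-5.669051 → w ← -1.347400 + 0.09·(-5.669051) = -1.857615
t=0.180000, w=-1.857615: f=-8.763510 → w ← -1.857615 + 0.09·(-8.763510) = -2.646330
t=0.270000, w=-2.646330: f=-14.571570 → w ← -2.646330 + 0.09·(-14.571570) = -3.957772
t=0.360000, w=-3.957772: f=-26.983184 → w ← -3.957772 + 0.09·(-26.983184) = -6.386258
w(0.45) ≈ -6.3863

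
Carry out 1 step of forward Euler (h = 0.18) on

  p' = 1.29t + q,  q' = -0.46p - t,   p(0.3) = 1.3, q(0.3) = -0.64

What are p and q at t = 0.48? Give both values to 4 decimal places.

Euler on (p,q): p_{n+1} = p_n + h·p', q_{n+1} = q_n + h·q'.
0.300000: (1.300000, -0.640000); f=(-0.253000, -0.898000) → (1.254460, -0.801640)
(p(0.48), q(0.48)) ≈ (1.2545, -0.8016)

1.2545, -0.8016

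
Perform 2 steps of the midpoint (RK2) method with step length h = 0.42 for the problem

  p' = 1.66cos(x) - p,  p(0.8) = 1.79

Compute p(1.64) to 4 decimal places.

1.0264

Midpoint: k1 = f(x_n, p_n); k2 = f(x_n + h/2, p_n + (h/2)·k1); p_{n+1} = p_n + h·k2.
x=0.800000, p=1.790000:
  k1 = f(0.800000, 1.790000) = -0.633467
  k2 = f(1.010000, 1.656972) = -0.774083
  p ← 1.790000 + 0.42·(-0.774083) = 1.464885
x=1.220000, p=1.464885:
  k1 = f(1.220000, 1.464885) = -0.894433
  k2 = f(1.430000, 1.277054) = -1.044104
  p ← 1.464885 + 0.42·(-1.044104) = 1.026362
p(1.64) ≈ 1.0264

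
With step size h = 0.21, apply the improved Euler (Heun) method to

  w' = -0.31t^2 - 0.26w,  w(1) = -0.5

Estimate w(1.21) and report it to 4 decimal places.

Heun: k1 = f(t_n, w_n); k2 = f(t_n + h, w_n + h·k1); w_{n+1} = w_n + (h/2)·(k1 + k2).
t=1.000000, w=-0.500000:
  k1 = f(1.000000, -0.500000) = -0.180000
  k2 = f(1.210000, -0.537800) = -0.314043
  w ← -0.500000 + (0.21/2)·(-0.180000 + (-0.314043)) = -0.551875
w(1.21) ≈ -0.5519

-0.5519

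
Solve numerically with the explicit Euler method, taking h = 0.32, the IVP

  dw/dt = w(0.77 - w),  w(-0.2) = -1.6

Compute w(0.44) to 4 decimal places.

-6.0396

Euler: w_{n+1} = w_n + h·f(t_n, w_n).
t=-0.200000, w=-1.600000: f=-3.792000 → w ← -1.600000 + 0.32·(-3.792000) = -2.813440
t=0.120000, w=-2.813440: f=-10.081793 → w ← -2.813440 + 0.32·(-10.081793) = -6.039614
w(0.44) ≈ -6.0396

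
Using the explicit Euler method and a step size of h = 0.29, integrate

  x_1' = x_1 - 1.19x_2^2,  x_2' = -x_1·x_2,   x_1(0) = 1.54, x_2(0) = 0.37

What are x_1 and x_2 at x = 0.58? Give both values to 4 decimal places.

Euler on (x_1,x_2): x_1_{n+1} = x_1_n + h·x_1', x_2_{n+1} = x_2_n + h·x_2'.
0.000000: (1.540000, 0.370000); f=(1.377089, -0.569800) → (1.939356, 0.204758)
0.290000: (1.939356, 0.204758); f=(1.889464, -0.397099) → (2.487300, 0.089599)
(x_1(0.58), x_2(0.58)) ≈ (2.4873, 0.0896)

2.4873, 0.0896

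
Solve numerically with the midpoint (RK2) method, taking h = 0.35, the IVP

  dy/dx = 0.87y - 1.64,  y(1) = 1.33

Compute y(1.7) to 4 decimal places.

0.8722

Midpoint: k1 = f(x_n, y_n); k2 = f(x_n + h/2, y_n + (h/2)·k1); y_{n+1} = y_n + h·k2.
x=1.000000, y=1.330000:
  k1 = f(1.000000, 1.330000) = -0.482900
  k2 = f(1.175000, 1.245493) = -0.556422
  y ← 1.330000 + 0.35·(-0.556422) = 1.135252
x=1.350000, y=1.135252:
  k1 = f(1.350000, 1.135252) = -0.652330
  k2 = f(1.525000, 1.021095) = -0.751648
  y ← 1.135252 + 0.35·(-0.751648) = 0.872176
y(1.7) ≈ 0.8722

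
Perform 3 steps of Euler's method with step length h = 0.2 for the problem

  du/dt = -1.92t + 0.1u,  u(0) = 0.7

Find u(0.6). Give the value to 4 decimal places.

Euler: u_{n+1} = u_n + h·f(t_n, u_n).
t=0.000000, u=0.700000: f=0.070000 → u ← 0.700000 + 0.2·0.070000 = 0.714000
t=0.200000, u=0.714000: f=-0.312600 → u ← 0.714000 + 0.2·(-0.312600) = 0.651480
t=0.400000, u=0.651480: f=-0.702852 → u ← 0.651480 + 0.2·(-0.702852) = 0.510910
u(0.6) ≈ 0.5109

0.5109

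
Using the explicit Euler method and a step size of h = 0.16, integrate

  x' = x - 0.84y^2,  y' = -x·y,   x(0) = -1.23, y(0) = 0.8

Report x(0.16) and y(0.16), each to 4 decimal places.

Euler on (x,y): x_{n+1} = x_n + h·x', y_{n+1} = y_n + h·y'.
0.000000: (-1.230000, 0.800000); f=(-1.767600, 0.984000) → (-1.512816, 0.957440)
(x(0.16), y(0.16)) ≈ (-1.5128, 0.9574)

-1.5128, 0.9574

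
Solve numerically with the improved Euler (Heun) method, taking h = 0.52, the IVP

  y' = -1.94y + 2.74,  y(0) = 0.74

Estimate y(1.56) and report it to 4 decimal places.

1.3283

Heun: k1 = f(x_n, y_n); k2 = f(x_n + h, y_n + h·k1); y_{n+1} = y_n + (h/2)·(k1 + k2).
x=0.000000, y=0.740000:
  k1 = f(0.000000, 0.740000) = 1.304400
  k2 = f(0.520000, 1.418288) = -0.011479
  y ← 0.740000 + (0.52/2)·(1.304400 + (-0.011479)) = 1.076160
x=0.520000, y=1.076160:
  k1 = f(0.520000, 1.076160) = 0.652251
  k2 = f(1.040000, 1.415330) = -0.005740
  y ← 1.076160 + (0.52/2)·(0.652251 + (-0.005740)) = 1.244252
x=1.040000, y=1.244252:
  k1 = f(1.040000, 1.244252) = 0.326151
  k2 = f(1.560000, 1.413851) = -0.002870
  y ← 1.244252 + (0.52/2)·(0.326151 + (-0.002870)) = 1.328305
y(1.56) ≈ 1.3283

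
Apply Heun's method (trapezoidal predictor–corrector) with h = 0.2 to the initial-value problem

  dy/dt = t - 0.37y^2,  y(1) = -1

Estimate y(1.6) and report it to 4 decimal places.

-0.3476

Heun: k1 = f(t_n, y_n); k2 = f(t_n + h, y_n + h·k1); y_{n+1} = y_n + (h/2)·(k1 + k2).
t=1.000000, y=-1.000000:
  k1 = f(1.000000, -1.000000) = 0.630000
  k2 = f(1.200000, -0.874000) = 0.917366
  y ← -1.000000 + (0.2/2)·(0.630000 + 0.917366) = -0.845263
t=1.200000, y=-0.845263:
  k1 = f(1.200000, -0.845263) = 0.935646
  k2 = f(1.400000, -0.658134) = 1.239738
  y ← -0.845263 + (0.2/2)·(0.935646 + 1.239738) = -0.627725
t=1.400000, y=-0.627725:
  k1 = f(1.400000, -0.627725) = 1.254206
  k2 = f(1.600000, -0.376884) = 1.547445
  y ← -0.627725 + (0.2/2)·(1.254206 + 1.547445) = -0.347560
y(1.6) ≈ -0.3476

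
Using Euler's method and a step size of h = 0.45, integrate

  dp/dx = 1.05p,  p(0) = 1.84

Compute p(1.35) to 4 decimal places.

Euler: p_{n+1} = p_n + h·f(x_n, p_n).
x=0.000000, p=1.840000: f=1.932000 → p ← 1.840000 + 0.45·1.932000 = 2.709400
x=0.450000, p=2.709400: f=2.844870 → p ← 2.709400 + 0.45·2.844870 = 3.989592
x=0.900000, p=3.989592: f=4.189071 → p ← 3.989592 + 0.45·4.189071 = 5.874673
p(1.35) ≈ 5.8747

5.8747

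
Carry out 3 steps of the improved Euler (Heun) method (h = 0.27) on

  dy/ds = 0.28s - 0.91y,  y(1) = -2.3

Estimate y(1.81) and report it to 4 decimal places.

Heun: k1 = f(s_n, y_n); k2 = f(s_n + h, y_n + h·k1); y_{n+1} = y_n + (h/2)·(k1 + k2).
s=1.000000, y=-2.300000:
  k1 = f(1.000000, -2.300000) = 2.373000
  k2 = f(1.270000, -1.659290) = 1.865554
  y ← -2.300000 + (0.27/2)·(2.373000 + 1.865554) = -1.727795
s=1.270000, y=-1.727795:
  k1 = f(1.270000, -1.727795) = 1.927894
  k2 = f(1.540000, -1.207264) = 1.529810
  y ← -1.727795 + (0.27/2)·(1.927894 + 1.529810) = -1.261005
s=1.540000, y=-1.261005:
  k1 = f(1.540000, -1.261005) = 1.578715
  k2 = f(1.810000, -0.834752) = 1.266425
  y ← -1.261005 + (0.27/2)·(1.578715 + 1.266425) = -0.876911
y(1.81) ≈ -0.8769

-0.8769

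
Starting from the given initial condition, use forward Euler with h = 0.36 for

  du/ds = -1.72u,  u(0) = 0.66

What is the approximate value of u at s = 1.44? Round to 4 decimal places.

0.0139

Euler: u_{n+1} = u_n + h·f(s_n, u_n).
s=0.000000, u=0.660000: f=-1.135200 → u ← 0.660000 + 0.36·(-1.135200) = 0.251328
s=0.360000, u=0.251328: f=-0.432284 → u ← 0.251328 + 0.36·(-0.432284) = 0.095706
s=0.720000, u=0.095706: f=-0.164614 → u ← 0.095706 + 0.36·(-0.164614) = 0.036445
s=1.080000, u=0.036445: f=-0.062685 → u ← 0.036445 + 0.36·(-0.062685) = 0.013878
u(1.44) ≈ 0.0139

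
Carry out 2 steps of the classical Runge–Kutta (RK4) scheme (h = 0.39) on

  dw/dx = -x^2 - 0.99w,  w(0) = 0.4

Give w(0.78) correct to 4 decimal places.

0.0529

RK4: k1 = f(x_n, w_n); k2 = f(x_n + h/2, w_n + (h/2)·k1); k3 = f(x_n + h/2, w_n + (h/2)·k2); k4 = f(x_n + h, w_n + h·k3); w_{n+1} = w_n + (h/6)·(k1 + 2k2 + 2k3 + k4).
x=0.000000, w=0.400000:
  k1 = f(0.000000, 0.400000) = -0.396000
  k2 = f(0.195000, 0.322780) = -0.357577
  k3 = f(0.195000, 0.330272) = -0.364995
  k4 = f(0.390000, 0.257652) = -0.407176
  w ← 0.400000 + (0.39/6)·(k1 + 2k2 + 2k3 + k4) = 0.253859
x=0.390000, w=0.253859:
  k1 = f(0.390000, 0.253859) = -0.403421
  k2 = f(0.585000, 0.175192) = -0.515665
  k3 = f(0.585000, 0.153305) = -0.493996
  k4 = f(0.780000, 0.061201) = -0.668989
  w ← 0.253859 + (0.39/6)·(k1 + 2k2 + 2k3 + k4) = 0.052897
w(0.78) ≈ 0.0529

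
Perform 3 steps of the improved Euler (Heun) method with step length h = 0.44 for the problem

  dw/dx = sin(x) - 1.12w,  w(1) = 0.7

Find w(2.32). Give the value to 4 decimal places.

0.7659

Heun: k1 = f(x_n, w_n); k2 = f(x_n + h, w_n + h·k1); w_{n+1} = w_n + (h/2)·(k1 + k2).
x=1.000000, w=0.700000:
  k1 = f(1.000000, 0.700000) = 0.057471
  k2 = f(1.440000, 0.725287) = 0.179137
  w ← 0.700000 + (0.44/2)·(0.057471 + 0.179137) = 0.752054
x=1.440000, w=0.752054:
  k1 = f(1.440000, 0.752054) = 0.149158
  k2 = f(1.880000, 0.817683) = 0.036771
  w ← 0.752054 + (0.44/2)·(0.149158 + 0.036771) = 0.792958
x=1.880000, w=0.792958:
  k1 = f(1.880000, 0.792958) = 0.064463
  k2 = f(2.320000, 0.821322) = -0.187649
  w ← 0.792958 + (0.44/2)·(0.064463 + (-0.187649)) = 0.765857
w(2.32) ≈ 0.7659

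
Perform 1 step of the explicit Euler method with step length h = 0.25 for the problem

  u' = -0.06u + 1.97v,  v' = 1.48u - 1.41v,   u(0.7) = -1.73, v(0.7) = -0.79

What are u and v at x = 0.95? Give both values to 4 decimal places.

Euler on (u,v): u_{n+1} = u_n + h·u', v_{n+1} = v_n + h·v'.
0.700000: (-1.730000, -0.790000); f=(-1.452500, -1.446500) → (-2.093125, -1.151625)
(u(0.95), v(0.95)) ≈ (-2.0931, -1.1516)

-2.0931, -1.1516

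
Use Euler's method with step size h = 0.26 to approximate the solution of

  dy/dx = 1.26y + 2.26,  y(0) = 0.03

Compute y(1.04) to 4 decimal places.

Euler: y_{n+1} = y_n + h·f(x_n, y_n).
x=0.000000, y=0.030000: f=2.297800 → y ← 0.030000 + 0.26·2.297800 = 0.627428
x=0.260000, y=0.627428: f=3.050559 → y ← 0.627428 + 0.26·3.050559 = 1.420573
x=0.520000, y=1.420573: f=4.049923 → y ← 1.420573 + 0.26·4.049923 = 2.473553
x=0.780000, y=2.473553: f=5.376677 → y ← 2.473553 + 0.26·5.376677 = 3.871489
y(1.04) ≈ 3.8715

3.8715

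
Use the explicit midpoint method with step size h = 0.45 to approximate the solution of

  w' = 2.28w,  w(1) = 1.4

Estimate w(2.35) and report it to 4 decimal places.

Midpoint: k1 = f(x_n, w_n); k2 = f(x_n + h/2, w_n + (h/2)·k1); w_{n+1} = w_n + h·k2.
x=1.000000, w=1.400000:
  k1 = f(1.000000, 1.400000) = 3.192000
  k2 = f(1.225000, 2.118200) = 4.829496
  w ← 1.400000 + 0.45·4.829496 = 3.573273
x=1.450000, w=3.573273:
  k1 = f(1.450000, 3.573273) = 8.147063
  k2 = f(1.675000, 5.406362) = 12.326506
  w ← 3.573273 + 0.45·12.326506 = 9.120201
x=1.900000, w=9.120201:
  k1 = f(1.900000, 9.120201) = 20.794058
  k2 = f(2.125000, 13.798864) = 31.461410
  w ← 9.120201 + 0.45·31.461410 = 23.277836
w(2.35) ≈ 23.2778

23.2778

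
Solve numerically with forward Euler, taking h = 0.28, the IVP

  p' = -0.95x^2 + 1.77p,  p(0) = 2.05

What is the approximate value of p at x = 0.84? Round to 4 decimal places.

6.7434

Euler: p_{n+1} = p_n + h·f(x_n, p_n).
x=0.000000, p=2.050000: f=3.628500 → p ← 2.050000 + 0.28·3.628500 = 3.065980
x=0.280000, p=3.065980: f=5.352305 → p ← 3.065980 + 0.28·5.352305 = 4.564625
x=0.560000, p=4.564625: f=7.781467 → p ← 4.564625 + 0.28·7.781467 = 6.743436
p(0.84) ≈ 6.7434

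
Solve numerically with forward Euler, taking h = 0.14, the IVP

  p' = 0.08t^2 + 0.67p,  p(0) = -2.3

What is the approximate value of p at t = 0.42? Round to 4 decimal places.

-3.0087

Euler: p_{n+1} = p_n + h·f(t_n, p_n).
t=0.000000, p=-2.300000: f=-1.541000 → p ← -2.300000 + 0.14·(-1.541000) = -2.515740
t=0.140000, p=-2.515740: f=-1.683978 → p ← -2.515740 + 0.14·(-1.683978) = -2.751497
t=0.280000, p=-2.751497: f=-1.837231 → p ← -2.751497 + 0.14·(-1.837231) = -3.008709
p(0.42) ≈ -3.0087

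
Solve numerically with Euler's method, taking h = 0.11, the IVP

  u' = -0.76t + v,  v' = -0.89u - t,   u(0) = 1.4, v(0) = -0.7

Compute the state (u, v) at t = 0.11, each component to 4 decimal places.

Euler on (u,v): u_{n+1} = u_n + h·u', v_{n+1} = v_n + h·v'.
0.000000: (1.400000, -0.700000); f=(-0.700000, -1.246000) → (1.323000, -0.837060)
(u(0.11), v(0.11)) ≈ (1.3230, -0.8371)

1.3230, -0.8371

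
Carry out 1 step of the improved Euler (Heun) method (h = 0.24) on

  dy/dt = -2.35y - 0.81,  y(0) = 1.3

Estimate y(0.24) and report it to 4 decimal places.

Heun: k1 = f(t_n, y_n); k2 = f(t_n + h, y_n + h·k1); y_{n+1} = y_n + (h/2)·(k1 + k2).
t=0.000000, y=1.300000:
  k1 = f(0.000000, 1.300000) = -3.865000
  k2 = f(0.240000, 0.372400) = -1.685140
  y ← 1.300000 + (0.24/2)·(-3.865000 + (-1.685140)) = 0.633983
y(0.24) ≈ 0.6340

0.6340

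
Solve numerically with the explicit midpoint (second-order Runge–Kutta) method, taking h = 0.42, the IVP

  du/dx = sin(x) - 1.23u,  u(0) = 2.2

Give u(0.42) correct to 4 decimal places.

1.4446

Midpoint: k1 = f(x_n, u_n); k2 = f(x_n + h/2, u_n + (h/2)·k1); u_{n+1} = u_n + h·k2.
x=0.000000, u=2.200000:
  k1 = f(0.000000, 2.200000) = -2.706000
  k2 = f(0.210000, 1.631740) = -1.798580
  u ← 2.200000 + 0.42·(-1.798580) = 1.444596
u(0.42) ≈ 1.4446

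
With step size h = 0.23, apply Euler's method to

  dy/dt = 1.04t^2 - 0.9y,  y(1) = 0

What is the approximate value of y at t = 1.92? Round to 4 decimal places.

1.4344

Euler: y_{n+1} = y_n + h·f(t_n, y_n).
t=1.000000, y=0.000000: f=1.040000 → y ← 0.000000 + 0.23·1.040000 = 0.239200
t=1.230000, y=0.239200: f=1.358136 → y ← 0.239200 + 0.23·1.358136 = 0.551571
t=1.460000, y=0.551571: f=1.720450 → y ← 0.551571 + 0.23·1.720450 = 0.947275
t=1.690000, y=0.947275: f=2.117797 → y ← 0.947275 + 0.23·2.117797 = 1.434368
y(1.92) ≈ 1.4344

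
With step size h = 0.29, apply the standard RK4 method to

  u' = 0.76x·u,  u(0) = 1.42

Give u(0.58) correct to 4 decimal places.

1.6136

RK4: k1 = f(x_n, u_n); k2 = f(x_n + h/2, u_n + (h/2)·k1); k3 = f(x_n + h/2, u_n + (h/2)·k2); k4 = f(x_n + h, u_n + h·k3); u_{n+1} = u_n + (h/6)·(k1 + 2k2 + 2k3 + k4).
x=0.000000, u=1.420000:
  k1 = f(0.000000, 1.420000) = 0.000000
  k2 = f(0.145000, 1.420000) = 0.156484
  k3 = f(0.145000, 1.442690) = 0.158984
  k4 = f(0.290000, 1.466105) = 0.323130
  u ← 1.420000 + (0.29/6)·(k1 + 2k2 + 2k3 + k4) = 1.466113
x=0.290000, u=1.466113:
  k1 = f(0.290000, 1.466113) = 0.323131
  k2 = f(0.435000, 1.512967) = 0.500187
  k3 = f(0.435000, 1.538640) = 0.508674
  k4 = f(0.580000, 1.613629) = 0.711288
  u ← 1.466113 + (0.29/6)·(k1 + 2k2 + 2k3 + k4) = 1.613633
u(0.58) ≈ 1.6136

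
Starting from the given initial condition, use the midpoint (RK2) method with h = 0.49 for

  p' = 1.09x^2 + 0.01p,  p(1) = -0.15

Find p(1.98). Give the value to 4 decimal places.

Midpoint: k1 = f(x_n, p_n); k2 = f(x_n + h/2, p_n + (h/2)·k1); p_{n+1} = p_n + h·k2.
x=1.000000, p=-0.150000:
  k1 = f(1.000000, -0.150000) = 1.088500
  k2 = f(1.245000, 0.116682) = 1.690694
  p ← -0.150000 + 0.49·1.690694 = 0.678440
x=1.490000, p=0.678440:
  k1 = f(1.490000, 0.678440) = 2.426693
  k2 = f(1.735000, 1.272980) = 3.293875
  p ← 0.678440 + 0.49·3.293875 = 2.292439
p(1.98) ≈ 2.2924

2.2924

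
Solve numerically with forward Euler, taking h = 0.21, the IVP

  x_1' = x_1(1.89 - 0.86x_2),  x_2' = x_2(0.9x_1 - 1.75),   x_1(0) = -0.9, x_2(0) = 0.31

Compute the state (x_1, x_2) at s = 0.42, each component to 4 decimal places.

Euler on (x_1,x_2): x_1_{n+1} = x_1_n + h·x_1', x_2_{n+1} = x_2_n + h·x_2'.
0.000000: (-0.900000, 0.310000); f=(-1.461060, -0.793600) → (-1.206823, 0.143344)
0.210000: (-1.206823, 0.143344); f=(-2.132123, -0.406544) → (-1.654568, 0.057970)
(x_1(0.42), x_2(0.42)) ≈ (-1.6546, 0.0580)

-1.6546, 0.0580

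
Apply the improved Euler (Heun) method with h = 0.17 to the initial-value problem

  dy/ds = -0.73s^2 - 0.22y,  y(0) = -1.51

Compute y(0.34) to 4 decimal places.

-1.4118

Heun: k1 = f(s_n, y_n); k2 = f(s_n + h, y_n + h·k1); y_{n+1} = y_n + (h/2)·(k1 + k2).
s=0.000000, y=-1.510000:
  k1 = f(0.000000, -1.510000) = 0.332200
  k2 = f(0.170000, -1.453526) = 0.298679
  y ← -1.510000 + (0.17/2)·(0.332200 + 0.298679) = -1.456375
s=0.170000, y=-1.456375:
  k1 = f(0.170000, -1.456375) = 0.299306
  k2 = f(0.340000, -1.405493) = 0.224821
  y ← -1.456375 + (0.17/2)·(0.299306 + 0.224821) = -1.411825
y(0.34) ≈ -1.4118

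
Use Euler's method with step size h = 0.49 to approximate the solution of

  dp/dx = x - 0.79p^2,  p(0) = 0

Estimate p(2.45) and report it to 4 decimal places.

1.6047

Euler: p_{n+1} = p_n + h·f(x_n, p_n).
x=0.000000, p=0.000000: f=0.000000 → p ← 0.000000 + 0.49·0.000000 = 0.000000
x=0.490000, p=0.000000: f=0.490000 → p ← 0.000000 + 0.49·0.490000 = 0.240100
x=0.980000, p=0.240100: f=0.934458 → p ← 0.240100 + 0.49·0.934458 = 0.697984
x=1.470000, p=0.697984: f=1.085126 → p ← 0.697984 + 0.49·1.085126 = 1.229696
x=1.960000, p=1.229696: f=0.765399 → p ← 1.229696 + 0.49·0.765399 = 1.604742
p(2.45) ≈ 1.6047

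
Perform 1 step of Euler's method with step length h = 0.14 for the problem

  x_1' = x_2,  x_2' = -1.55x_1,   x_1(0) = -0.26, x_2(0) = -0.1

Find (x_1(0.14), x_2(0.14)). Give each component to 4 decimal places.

Euler on (x_1,x_2): x_1_{n+1} = x_1_n + h·x_1', x_2_{n+1} = x_2_n + h·x_2'.
0.000000: (-0.260000, -0.100000); f=(-0.100000, 0.403000) → (-0.274000, -0.043580)
(x_1(0.14), x_2(0.14)) ≈ (-0.2740, -0.0436)

-0.2740, -0.0436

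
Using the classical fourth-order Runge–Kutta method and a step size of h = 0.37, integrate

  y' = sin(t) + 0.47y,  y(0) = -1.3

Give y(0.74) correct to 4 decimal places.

RK4: k1 = f(t_n, y_n); k2 = f(t_n + h/2, y_n + (h/2)·k1); k3 = f(t_n + h/2, y_n + (h/2)·k2); k4 = f(t_n + h, y_n + h·k3); y_{n+1} = y_n + (h/6)·(k1 + 2k2 + 2k3 + k4).
t=0.000000, y=-1.300000:
  k1 = f(0.000000, -1.300000) = -0.611000
  k2 = f(0.185000, -1.413035) = -0.480180
  k3 = f(0.185000, -1.388833) = -0.468805
  k4 = f(0.370000, -1.473458) = -0.330910
  y ← -1.300000 + (0.37/6)·(k1 + 2k2 + 2k3 + k4) = -1.475126
t=0.370000, y=-1.475126:
  k1 = f(0.370000, -1.475126) = -0.331694
  k2 = f(0.555000, -1.536489) = -0.195207
  k3 = f(0.555000, -1.511239) = -0.183339
  k4 = f(0.740000, -1.542961) = -0.050904
  y ← -1.475126 + (0.37/6)·(k1 + 2k2 + 2k3 + k4) = -1.545407
y(0.74) ≈ -1.5454

-1.5454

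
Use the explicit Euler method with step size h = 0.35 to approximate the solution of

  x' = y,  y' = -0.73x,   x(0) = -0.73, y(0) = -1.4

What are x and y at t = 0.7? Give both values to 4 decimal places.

Euler on (x,y): x_{n+1} = x_n + h·x', y_{n+1} = y_n + h·y'.
0.000000: (-0.730000, -1.400000); f=(-1.400000, 0.532900) → (-1.220000, -1.213485)
0.350000: (-1.220000, -1.213485); f=(-1.213485, 0.890600) → (-1.644720, -0.901775)
(x(0.7), y(0.7)) ≈ (-1.6447, -0.9018)

-1.6447, -0.9018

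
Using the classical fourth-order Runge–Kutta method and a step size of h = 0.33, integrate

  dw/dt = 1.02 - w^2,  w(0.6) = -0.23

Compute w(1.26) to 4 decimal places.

0.4133

RK4: k1 = f(t_n, w_n); k2 = f(t_n + h/2, w_n + (h/2)·k1); k3 = f(t_n + h/2, w_n + (h/2)·k2); k4 = f(t_n + h, w_n + h·k3); w_{n+1} = w_n + (h/6)·(k1 + 2k2 + 2k3 + k4).
t=0.600000, w=-0.230000:
  k1 = f(0.600000, -0.230000) = 0.967100
  k2 = f(0.765000, -0.070428) = 1.015040
  k3 = f(0.765000, -0.062518) = 1.016091
  k4 = f(0.930000, 0.105310) = 1.008910
  w ← -0.230000 + (0.33/6)·(k1 + 2k2 + 2k3 + k4) = 0.102105
t=0.930000, w=0.102105:
  k1 = f(0.930000, 0.102105) = 1.009575
  k2 = f(1.095000, 0.268685) = 0.947808
  k3 = f(1.095000, 0.258493) = 0.953181
  k4 = f(1.260000, 0.416655) = 0.846399
  w ← 0.102105 + (0.33/6)·(k1 + 2k2 + 2k3 + k4) = 0.413292
w(1.26) ≈ 0.4133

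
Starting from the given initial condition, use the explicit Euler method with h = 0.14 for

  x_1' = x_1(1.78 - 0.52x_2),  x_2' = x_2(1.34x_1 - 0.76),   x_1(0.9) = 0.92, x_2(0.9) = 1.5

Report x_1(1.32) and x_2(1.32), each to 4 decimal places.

Euler on (x_1,x_2): x_1_{n+1} = x_1_n + h·x_1', x_2_{n+1} = x_2_n + h·x_2'.
0.900000: (0.920000, 1.500000); f=(0.920000, 0.709200) → (1.048800, 1.599288)
1.040000: (1.048800, 1.599288); f=(0.994651, 1.032168) → (1.188051, 1.743791)
1.180000: (1.188051, 1.743791); f=(1.037440, 1.450814) → (1.333293, 1.946905)
(x_1(1.32), x_2(1.32)) ≈ (1.3333, 1.9469)

1.3333, 1.9469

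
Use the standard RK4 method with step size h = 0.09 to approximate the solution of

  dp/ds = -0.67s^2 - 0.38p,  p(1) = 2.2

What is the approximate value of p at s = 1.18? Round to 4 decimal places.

RK4: k1 = f(s_n, p_n); k2 = f(s_n + h/2, p_n + (h/2)·k1); k3 = f(s_n + h/2, p_n + (h/2)·k2); k4 = f(s_n + h, p_n + h·k3); p_{n+1} = p_n + (h/6)·(k1 + 2k2 + 2k3 + k4).
s=1.000000, p=2.200000:
  k1 = f(1.000000, 2.200000) = -1.506000
  k2 = f(1.045000, 2.132230) = -1.541904
  k3 = f(1.045000, 2.130614) = -1.541290
  k4 = f(1.090000, 2.061284) = -1.579315
  p ← 2.200000 + (0.09/6)·(k1 + 2k2 + 2k3 + k4) = 2.061224
s=1.090000, p=2.061224:
  k1 = f(1.090000, 2.061224) = -1.579292
  k2 = f(1.135000, 1.990156) = -1.619370
  k3 = f(1.135000, 1.988353) = -1.618685
  k4 = f(1.180000, 1.915543) = -1.660814
  p ← 2.061224 + (0.09/6)·(k1 + 2k2 + 2k3 + k4) = 1.915481
p(1.18) ≈ 1.9155

1.9155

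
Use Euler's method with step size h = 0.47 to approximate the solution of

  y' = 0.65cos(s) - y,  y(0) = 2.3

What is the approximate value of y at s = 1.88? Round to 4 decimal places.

0.4479

Euler: y_{n+1} = y_n + h·f(s_n, y_n).
s=0.000000, y=2.300000: f=-1.650000 → y ← 2.300000 + 0.47·(-1.650000) = 1.524500
s=0.470000, y=1.524500: f=-0.944981 → y ← 1.524500 + 0.47·(-0.944981) = 1.080359
s=0.940000, y=1.080359: f=-0.696997 → y ← 1.080359 + 0.47·(-0.696997) = 0.752771
s=1.410000, y=0.752771: f=-0.648703 → y ← 0.752771 + 0.47·(-0.648703) = 0.447880
y(1.88) ≈ 0.4479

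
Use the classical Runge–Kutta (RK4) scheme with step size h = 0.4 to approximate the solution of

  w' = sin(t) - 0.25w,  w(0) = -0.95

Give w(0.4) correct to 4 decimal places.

-0.7832

RK4: k1 = f(t_n, w_n); k2 = f(t_n + h/2, w_n + (h/2)·k1); k3 = f(t_n + h/2, w_n + (h/2)·k2); k4 = f(t_n + h, w_n + h·k3); w_{n+1} = w_n + (h/6)·(k1 + 2k2 + 2k3 + k4).
t=0.000000, w=-0.950000:
  k1 = f(0.000000, -0.950000) = 0.237500
  k2 = f(0.200000, -0.902500) = 0.424294
  k3 = f(0.200000, -0.865141) = 0.414955
  k4 = f(0.400000, -0.784018) = 0.585423
  w ← -0.950000 + (0.4/6)·(k1 + 2k2 + 2k3 + k4) = -0.783239
w(0.4) ≈ -0.7832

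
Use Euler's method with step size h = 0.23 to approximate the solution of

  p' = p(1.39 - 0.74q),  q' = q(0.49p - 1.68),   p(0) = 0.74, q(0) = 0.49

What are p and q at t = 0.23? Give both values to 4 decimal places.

Euler on (p,q): p_{n+1} = p_n + h·p', q_{n+1} = q_n + h·q'.
0.000000: (0.740000, 0.490000); f=(0.760276, -0.645526) → (0.914863, 0.341529)
(p(0.23), q(0.23)) ≈ (0.9149, 0.3415)

0.9149, 0.3415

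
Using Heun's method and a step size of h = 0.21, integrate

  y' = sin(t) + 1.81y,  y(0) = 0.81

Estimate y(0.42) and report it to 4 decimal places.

Heun: k1 = f(t_n, y_n); k2 = f(t_n + h, y_n + h·k1); y_{n+1} = y_n + (h/2)·(k1 + k2).
t=0.000000, y=0.810000:
  k1 = f(0.000000, 0.810000) = 1.466100
  k2 = f(0.210000, 1.117881) = 2.231825
  y ← 0.810000 + (0.21/2)·(1.466100 + 2.231825) = 1.198282
t=0.210000, y=1.198282:
  k1 = f(0.210000, 1.198282) = 2.377350
  k2 = f(0.420000, 1.697526) = 3.480282
  y ← 1.198282 + (0.21/2)·(2.377350 + 3.480282) = 1.813333
y(0.42) ≈ 1.8133

1.8133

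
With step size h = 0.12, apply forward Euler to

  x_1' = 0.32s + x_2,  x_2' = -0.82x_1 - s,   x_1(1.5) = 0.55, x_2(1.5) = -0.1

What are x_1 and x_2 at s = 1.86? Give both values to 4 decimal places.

0.6141, -0.8567

Euler on (x_1,x_2): x_1_{n+1} = x_1_n + h·x_1', x_2_{n+1} = x_2_n + h·x_2'.
1.500000: (0.550000, -0.100000); f=(0.380000, -1.951000) → (0.595600, -0.334120)
1.620000: (0.595600, -0.334120); f=(0.184280, -2.108392) → (0.617714, -0.587127)
1.740000: (0.617714, -0.587127); f=(-0.030327, -2.246525) → (0.614074, -0.856710)
(x_1(1.86), x_2(1.86)) ≈ (0.6141, -0.8567)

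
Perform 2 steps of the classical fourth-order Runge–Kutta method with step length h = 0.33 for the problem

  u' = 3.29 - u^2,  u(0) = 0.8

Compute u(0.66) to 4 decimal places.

RK4: k1 = f(x_n, u_n); k2 = f(x_n + h/2, u_n + (h/2)·k1); k3 = f(x_n + h/2, u_n + (h/2)·k2); k4 = f(x_n + h, u_n + h·k3); u_{n+1} = u_n + (h/6)·(k1 + 2k2 + 2k3 + k4).
x=0.000000, u=0.800000:
  k1 = f(0.000000, 0.800000) = 2.650000
  k2 = f(0.165000, 1.237250) = 1.759212
  k3 = f(0.165000, 1.090270) = 2.101311
  k4 = f(0.330000, 1.493433) = 1.059659
  u ← 0.800000 + (0.33/6)·(k1 + 2k2 + 2k3 + k4) = 1.428689
x=0.330000, u=1.428689:
  k1 = f(0.330000, 1.428689) = 1.248848
  k2 = f(0.495000, 1.634749) = 0.617596
  k3 = f(0.495000, 1.530592) = 0.947287
  k4 = f(0.660000, 1.741294) = 0.257896
  u ← 1.428689 + (0.33/6)·(k1 + 2k2 + 2k3 + k4) = 1.683697
u(0.66) ≈ 1.6837

1.6837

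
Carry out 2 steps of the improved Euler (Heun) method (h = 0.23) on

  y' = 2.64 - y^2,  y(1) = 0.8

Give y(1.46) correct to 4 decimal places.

1.3629

Heun: k1 = f(x_n, y_n); k2 = f(x_n + h, y_n + h·k1); y_{n+1} = y_n + (h/2)·(k1 + k2).
x=1.000000, y=0.800000:
  k1 = f(1.000000, 0.800000) = 2.000000
  k2 = f(1.230000, 1.260000) = 1.052400
  y ← 0.800000 + (0.23/2)·(2.000000 + 1.052400) = 1.151026
x=1.230000, y=1.151026:
  k1 = f(1.230000, 1.151026) = 1.315139
  k2 = f(1.460000, 1.453508) = 0.527314
  y ← 1.151026 + (0.23/2)·(1.315139 + 0.527314) = 1.362908
y(1.46) ≈ 1.3629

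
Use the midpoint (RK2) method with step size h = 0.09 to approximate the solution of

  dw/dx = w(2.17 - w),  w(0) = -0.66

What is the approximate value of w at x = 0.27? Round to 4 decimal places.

-1.5348

Midpoint: k1 = f(x_n, w_n); k2 = f(x_n + h/2, w_n + (h/2)·k1); w_{n+1} = w_n + h·k2.
x=0.000000, w=-0.660000:
  k1 = f(0.000000, -0.660000) = -1.867800
  k2 = f(0.045000, -0.744051) = -2.168203
  w ← -0.660000 + 0.09·(-2.168203) = -0.855138
x=0.090000, w=-0.855138:
  k1 = f(0.090000, -0.855138) = -2.586911
  k2 = f(0.135000, -0.971549) = -3.052170
  w ← -0.855138 + 0.09·(-3.052170) = -1.129834
x=0.180000, w=-1.129834:
  k1 = f(0.180000, -1.129834) = -3.728262
  k2 = f(0.225000, -1.297605) = -4.499583
  w ← -1.129834 + 0.09·(-4.499583) = -1.534796
w(0.27) ≈ -1.5348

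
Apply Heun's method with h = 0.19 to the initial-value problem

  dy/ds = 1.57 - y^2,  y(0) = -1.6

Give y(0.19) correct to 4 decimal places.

-1.8486

Heun: k1 = f(s_n, y_n); k2 = f(s_n + h, y_n + h·k1); y_{n+1} = y_n + (h/2)·(k1 + k2).
s=0.000000, y=-1.600000:
  k1 = f(0.000000, -1.600000) = -0.990000
  k2 = f(0.190000, -1.788100) = -1.627302
  y ← -1.600000 + (0.19/2)·(-0.990000 + (-1.627302)) = -1.848644
y(0.19) ≈ -1.8486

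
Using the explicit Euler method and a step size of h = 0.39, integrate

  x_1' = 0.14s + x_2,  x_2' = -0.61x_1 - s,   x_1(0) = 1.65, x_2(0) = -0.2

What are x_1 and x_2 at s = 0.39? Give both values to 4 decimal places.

Euler on (x_1,x_2): x_1_{n+1} = x_1_n + h·x_1', x_2_{n+1} = x_2_n + h·x_2'.
0.000000: (1.650000, -0.200000); f=(-0.200000, -1.006500) → (1.572000, -0.592535)
(x_1(0.39), x_2(0.39)) ≈ (1.5720, -0.5925)

1.5720, -0.5925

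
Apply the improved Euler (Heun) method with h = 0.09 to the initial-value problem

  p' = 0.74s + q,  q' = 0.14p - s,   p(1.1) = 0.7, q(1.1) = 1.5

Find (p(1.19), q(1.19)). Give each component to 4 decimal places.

0.9072, 1.4071

Heun on (p,q): k1 = f(s_n, state_n); k2 = f(s_n + h, state_n + h·k1); state_{n+1} = state_n + (h/2)·(k1 + k2).
1.100000: (0.700000, 1.500000)
  k1 = (2.314000, -1.002000)
  predictor → (0.908260, 1.409820)
  k2 = (2.290420, -1.062844)
  → (0.907199, 1.407082)
(p(1.19), q(1.19)) ≈ (0.9072, 1.4071)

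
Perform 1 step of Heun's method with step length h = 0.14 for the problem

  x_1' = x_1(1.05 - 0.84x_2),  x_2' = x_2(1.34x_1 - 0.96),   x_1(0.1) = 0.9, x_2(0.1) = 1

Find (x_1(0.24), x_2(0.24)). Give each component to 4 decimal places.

Heun on (x_1,x_2): k1 = f(t_n, state_n); k2 = f(t_n + h, state_n + h·k1); state_{n+1} = state_n + (h/2)·(k1 + k2).
0.100000: (0.900000, 1.000000)
  k1 = (0.189000, 0.246000)
  predictor → (0.926460, 1.034440)
  k2 = (0.167754, 0.291150)
  → (0.924973, 1.037600)
(x_1(0.24), x_2(0.24)) ≈ (0.9250, 1.0376)

0.9250, 1.0376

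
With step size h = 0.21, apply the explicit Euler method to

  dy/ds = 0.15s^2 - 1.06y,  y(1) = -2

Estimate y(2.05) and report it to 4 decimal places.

-0.3246

Euler: y_{n+1} = y_n + h·f(s_n, y_n).
s=1.000000, y=-2.000000: f=2.270000 → y ← -2.000000 + 0.21·2.270000 = -1.523300
s=1.210000, y=-1.523300: f=1.834313 → y ← -1.523300 + 0.21·1.834313 = -1.138094
s=1.420000, y=-1.138094: f=1.508840 → y ← -1.138094 + 0.21·1.508840 = -0.821238
s=1.630000, y=-0.821238: f=1.269047 → y ← -0.821238 + 0.21·1.269047 = -0.554738
s=1.840000, y=-0.554738: f=1.095862 → y ← -0.554738 + 0.21·1.095862 = -0.324607
y(2.05) ≈ -0.3246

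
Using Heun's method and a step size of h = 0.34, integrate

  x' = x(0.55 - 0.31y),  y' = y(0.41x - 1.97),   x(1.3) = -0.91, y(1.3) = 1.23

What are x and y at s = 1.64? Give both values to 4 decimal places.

Heun on (x,y): k1 = f(s_n, state_n); k2 = f(s_n + h, state_n + h·k1); state_{n+1} = state_n + (h/2)·(k1 + k2).
1.300000: (-0.910000, 1.230000)
  k1 = (-0.153517, -2.882013)
  predictor → (-0.962196, 0.250116)
  k2 = (-0.454603, -0.591398)
  → (-1.013380, 0.639520)
(x(1.64), y(1.64)) ≈ (-1.0134, 0.6395)

-1.0134, 0.6395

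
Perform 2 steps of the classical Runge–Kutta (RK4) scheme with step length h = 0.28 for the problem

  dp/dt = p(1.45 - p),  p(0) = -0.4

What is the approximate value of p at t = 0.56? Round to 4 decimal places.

RK4: k1 = f(t_n, p_n); k2 = f(t_n + h/2, p_n + (h/2)·k1); k3 = f(t_n + h/2, p_n + (h/2)·k2); k4 = f(t_n + h, p_n + h·k3); p_{n+1} = p_n + (h/6)·(k1 + 2k2 + 2k3 + k4).
t=0.000000, p=-0.400000:
  k1 = f(0.000000, -0.400000) = -0.740000
  k2 = f(0.140000, -0.503600) = -0.983833
  k3 = f(0.140000, -0.537737) = -1.068879
  k4 = f(0.280000, -0.699286) = -1.502966
  p ← -0.400000 + (0.28/6)·(k1 + 2k2 + 2k3 + k4) = -0.696258
t=0.280000, p=-0.696258:
  k1 = f(0.280000, -0.696258) = -1.494350
  k2 = f(0.420000, -0.905467) = -2.132798
  k3 = f(0.420000, -0.994850) = -2.432259
  k4 = f(0.560000, -1.377291) = -3.894001
  p ← -0.696258 + (0.28/6)·(k1 + 2k2 + 2k3 + k4) = -1.373786
p(0.56) ≈ -1.3738

-1.3738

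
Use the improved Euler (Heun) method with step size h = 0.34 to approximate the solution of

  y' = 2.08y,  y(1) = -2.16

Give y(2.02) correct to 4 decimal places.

-16.1958

Heun: k1 = f(x_n, y_n); k2 = f(x_n + h, y_n + h·k1); y_{n+1} = y_n + (h/2)·(k1 + k2).
x=1.000000, y=-2.160000:
  k1 = f(1.000000, -2.160000) = -4.492800
  k2 = f(1.340000, -3.687552) = -7.670108
  y ← -2.160000 + (0.34/2)·(-4.492800 + (-7.670108)) = -4.227694
x=1.340000, y=-4.227694:
  k1 = f(1.340000, -4.227694) = -8.793604
  k2 = f(1.680000, -7.217520) = -15.012441
  y ← -4.227694 + (0.34/2)·(-8.793604 + (-15.012441)) = -8.274722
x=1.680000, y=-8.274722:
  k1 = f(1.680000, -8.274722) = -17.211422
  k2 = f(2.020000, -14.126606) = -29.383340
  y ← -8.274722 + (0.34/2)·(-17.211422 + (-29.383340)) = -16.195832
y(2.02) ≈ -16.1958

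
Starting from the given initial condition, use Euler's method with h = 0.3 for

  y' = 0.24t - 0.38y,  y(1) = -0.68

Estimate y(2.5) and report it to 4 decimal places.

0.1082

Euler: y_{n+1} = y_n + h·f(t_n, y_n).
t=1.000000, y=-0.680000: f=0.498400 → y ← -0.680000 + 0.3·0.498400 = -0.530480
t=1.300000, y=-0.530480: f=0.513582 → y ← -0.530480 + 0.3·0.513582 = -0.376405
t=1.600000, y=-0.376405: f=0.527034 → y ← -0.376405 + 0.3·0.527034 = -0.218295
t=1.900000, y=-0.218295: f=0.538952 → y ← -0.218295 + 0.3·0.538952 = -0.056609
t=2.200000, y=-0.056609: f=0.549512 → y ← -0.056609 + 0.3·0.549512 = 0.108244
y(2.5) ≈ 0.1082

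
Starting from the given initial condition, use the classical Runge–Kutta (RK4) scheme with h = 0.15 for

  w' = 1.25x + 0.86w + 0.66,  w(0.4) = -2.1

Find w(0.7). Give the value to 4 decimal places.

-2.2597

RK4: k1 = f(x_n, w_n); k2 = f(x_n + h/2, w_n + (h/2)·k1); k3 = f(x_n + h/2, w_n + (h/2)·k2); k4 = f(x_n + h, w_n + h·k3); w_{n+1} = w_n + (h/6)·(k1 + 2k2 + 2k3 + k4).
x=0.400000, w=-2.100000:
  k1 = f(0.400000, -2.100000) = -0.646000
  k2 = f(0.475000, -2.148450) = -0.593917
  k3 = f(0.475000, -2.144544) = -0.590558
  k4 = f(0.550000, -2.188584) = -0.534682
  w ← -2.100000 + (0.15/6)·(k1 + 2k2 + 2k3 + k4) = -2.188741
x=0.550000, w=-2.188741:
  k1 = f(0.550000, -2.188741) = -0.534817
  k2 = f(0.625000, -2.228852) = -0.475563
  k3 = f(0.625000, -2.224408) = -0.471741
  k4 = f(0.700000, -2.259502) = -0.408172
  w ← -2.188741 + (0.15/6)·(k1 + 2k2 + 2k3 + k4) = -2.259681
w(0.7) ≈ -2.2597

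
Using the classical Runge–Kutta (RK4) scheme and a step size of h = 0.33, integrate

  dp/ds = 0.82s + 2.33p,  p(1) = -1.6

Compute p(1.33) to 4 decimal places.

RK4: k1 = f(s_n, p_n); k2 = f(s_n + h/2, p_n + (h/2)·k1); k3 = f(s_n + h/2, p_n + (h/2)·k2); k4 = f(s_n + h, p_n + h·k3); p_{n+1} = p_n + (h/6)·(k1 + 2k2 + 2k3 + k4).
s=1.000000, p=-1.600000:
  k1 = f(1.000000, -1.600000) = -2.908000
  k2 = f(1.165000, -2.079820) = -3.890681
  k3 = f(1.165000, -2.241962) = -4.268472
  k4 = f(1.330000, -3.008596) = -5.919428
  p ← -1.600000 + (0.33/6)·(k1 + 2k2 + 2k3 + k4) = -2.983015
p(1.33) ≈ -2.9830

-2.9830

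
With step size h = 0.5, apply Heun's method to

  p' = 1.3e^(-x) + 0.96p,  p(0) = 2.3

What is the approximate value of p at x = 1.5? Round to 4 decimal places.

Heun: k1 = f(x_n, p_n); k2 = f(x_n + h, p_n + h·k1); p_{n+1} = p_n + (h/2)·(k1 + k2).
x=0.000000, p=2.300000:
  k1 = f(0.000000, 2.300000) = 3.508000
  k2 = f(0.500000, 4.054000) = 4.680330
  p ← 2.300000 + (0.5/2)·(3.508000 + 4.680330) = 4.347082
x=0.500000, p=4.347082:
  k1 = f(0.500000, 4.347082) = 4.961689
  k2 = f(1.000000, 6.827927) = 7.033053
  p ← 4.347082 + (0.5/2)·(4.961689 + 7.033053) = 7.345768
x=1.000000, p=7.345768:
  k1 = f(1.000000, 7.345768) = 7.530181
  k2 = f(1.500000, 11.110858) = 10.956493
  p ← 7.345768 + (0.5/2)·(7.530181 + 10.956493) = 11.967436
p(1.5) ≈ 11.9674

11.9674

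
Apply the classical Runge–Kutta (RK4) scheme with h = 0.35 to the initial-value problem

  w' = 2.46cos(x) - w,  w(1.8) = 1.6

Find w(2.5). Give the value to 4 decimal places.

RK4: k1 = f(x_n, w_n); k2 = f(x_n + h/2, w_n + (h/2)·k1); k3 = f(x_n + h/2, w_n + (h/2)·k2); k4 = f(x_n + h, w_n + h·k3); w_{n+1} = w_n + (h/6)·(k1 + 2k2 + 2k3 + k4).
x=1.800000, w=1.600000:
  k1 = f(1.800000, 1.600000) = -2.158917
  k2 = f(1.975000, 1.222189) = -2.189675
  k3 = f(1.975000, 1.216807) = -2.184292
  k4 = f(2.150000, 0.835498) = -2.181998
  w ← 1.600000 + (0.35/6)·(k1 + 2k2 + 2k3 + k4) = 0.836484
x=2.150000, w=0.836484:
  k1 = f(2.150000, 0.836484) = -2.182984
  k2 = f(2.325000, 0.454462) = -2.138845
  k3 = f(2.325000, 0.462186) = -2.146569
  k4 = f(2.500000, 0.085185) = -2.055998
  w ← 0.836484 + (0.35/6)·(k1 + 2k2 + 2k3 + k4) = 0.089245
w(2.5) ≈ 0.0892

0.0892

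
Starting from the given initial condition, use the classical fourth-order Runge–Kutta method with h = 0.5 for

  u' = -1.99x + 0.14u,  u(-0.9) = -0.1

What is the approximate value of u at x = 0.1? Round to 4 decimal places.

RK4: k1 = f(x_n, u_n); k2 = f(x_n + h/2, u_n + (h/2)·k1); k3 = f(x_n + h/2, u_n + (h/2)·k2); k4 = f(x_n + h, u_n + h·k3); u_{n+1} = u_n + (h/6)·(k1 + 2k2 + 2k3 + k4).
x=-0.900000, u=-0.100000:
  k1 = f(-0.900000, -0.100000) = 1.777000
  k2 = f(-0.650000, 0.344250) = 1.341695
  k3 = f(-0.650000, 0.235424) = 1.326459
  k4 = f(-0.400000, 0.563230) = 0.874852
  u ← -0.100000 + (0.5/6)·(k1 + 2k2 + 2k3 + k4) = 0.565680
x=-0.400000, u=0.565680:
  k1 = f(-0.400000, 0.565680) = 0.875195
  k2 = f(-0.150000, 0.784479) = 0.408327
  k3 = f(-0.150000, 0.667762) = 0.391987
  k4 = f(0.100000, 0.761673) = -0.092366
  u ← 0.565680 + (0.5/6)·(k1 + 2k2 + 2k3 + k4) = 0.764301
u(0.1) ≈ 0.7643

0.7643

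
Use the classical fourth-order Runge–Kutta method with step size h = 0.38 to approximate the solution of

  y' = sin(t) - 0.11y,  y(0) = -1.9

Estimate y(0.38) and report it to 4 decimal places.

RK4: k1 = f(t_n, y_n); k2 = f(t_n + h/2, y_n + (h/2)·k1); k3 = f(t_n + h/2, y_n + (h/2)·k2); k4 = f(t_n + h, y_n + h·k3); y_{n+1} = y_n + (h/6)·(k1 + 2k2 + 2k3 + k4).
t=0.000000, y=-1.900000:
  k1 = f(0.000000, -1.900000) = 0.209000
  k2 = f(0.190000, -1.860290) = 0.393491
  k3 = f(0.190000, -1.825237) = 0.389635
  k4 = f(0.380000, -1.751939) = 0.563634
  y ← -1.900000 + (0.38/6)·(k1 + 2k2 + 2k3 + k4) = -1.751871
y(0.38) ≈ -1.7519

-1.7519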